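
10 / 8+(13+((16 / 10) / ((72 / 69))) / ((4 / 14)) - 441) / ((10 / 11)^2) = -1530409 / 3000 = -510.14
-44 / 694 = -22 / 347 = -0.06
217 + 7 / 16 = 3479 / 16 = 217.44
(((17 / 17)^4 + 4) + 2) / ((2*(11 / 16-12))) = -0.31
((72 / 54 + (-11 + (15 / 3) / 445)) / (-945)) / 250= 1289 / 31539375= 0.00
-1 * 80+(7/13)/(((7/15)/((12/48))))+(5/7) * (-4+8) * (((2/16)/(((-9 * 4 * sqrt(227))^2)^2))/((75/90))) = -209268107254067/2625317630208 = -79.71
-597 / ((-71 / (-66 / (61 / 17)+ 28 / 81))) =-17745626 / 116937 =-151.75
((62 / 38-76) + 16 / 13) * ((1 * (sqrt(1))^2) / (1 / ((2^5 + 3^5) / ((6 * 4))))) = -4967875 / 5928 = -838.04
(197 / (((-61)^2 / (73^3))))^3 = 450095239486550378816549 / 51520374361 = 8736257161734.92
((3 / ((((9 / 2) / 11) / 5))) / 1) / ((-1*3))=-110 / 9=-12.22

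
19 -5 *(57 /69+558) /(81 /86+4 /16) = -2325.34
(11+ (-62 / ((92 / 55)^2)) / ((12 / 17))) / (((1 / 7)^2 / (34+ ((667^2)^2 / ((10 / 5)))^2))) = -1987807128734144792718296706823 / 203136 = -9785597475258668048589599.00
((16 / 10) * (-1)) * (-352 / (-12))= -704 / 15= -46.93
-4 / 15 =-0.27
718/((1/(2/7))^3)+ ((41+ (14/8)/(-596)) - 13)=36587231/817712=44.74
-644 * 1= -644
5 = 5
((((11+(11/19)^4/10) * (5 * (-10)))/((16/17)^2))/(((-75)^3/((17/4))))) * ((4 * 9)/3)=7833478807/104256800000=0.08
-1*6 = -6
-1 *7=-7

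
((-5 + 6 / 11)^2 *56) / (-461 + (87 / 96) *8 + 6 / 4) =-537824 / 218889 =-2.46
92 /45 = 2.04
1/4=0.25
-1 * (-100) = 100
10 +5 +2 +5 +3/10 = 223/10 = 22.30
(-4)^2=16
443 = 443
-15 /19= -0.79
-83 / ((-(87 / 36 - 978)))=-996 / 11707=-0.09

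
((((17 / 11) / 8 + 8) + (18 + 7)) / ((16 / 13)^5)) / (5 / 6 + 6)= 3253640559 / 1891631104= 1.72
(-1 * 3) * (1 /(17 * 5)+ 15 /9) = -5.04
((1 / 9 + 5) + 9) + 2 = 145 / 9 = 16.11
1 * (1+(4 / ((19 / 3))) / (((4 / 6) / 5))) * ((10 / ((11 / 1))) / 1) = 1090 / 209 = 5.22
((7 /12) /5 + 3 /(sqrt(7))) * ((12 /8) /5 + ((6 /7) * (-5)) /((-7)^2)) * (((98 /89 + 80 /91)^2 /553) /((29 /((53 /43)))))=828175865319 /110820592322207950 + 14907165575742 * sqrt(7) /543020902378818955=0.00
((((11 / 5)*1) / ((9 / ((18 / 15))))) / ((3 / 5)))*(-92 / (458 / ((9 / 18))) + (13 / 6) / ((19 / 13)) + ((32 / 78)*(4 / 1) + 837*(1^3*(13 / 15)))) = 1510732399 / 4242225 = 356.12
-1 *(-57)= 57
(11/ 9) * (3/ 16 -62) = -10879/ 144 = -75.55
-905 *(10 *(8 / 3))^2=-5792000 / 9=-643555.56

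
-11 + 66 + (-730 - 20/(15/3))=-679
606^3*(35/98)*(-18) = -1430646531.43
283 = 283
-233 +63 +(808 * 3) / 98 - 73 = -10695 / 49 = -218.27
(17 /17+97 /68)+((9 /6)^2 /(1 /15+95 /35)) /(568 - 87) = 23190645 /9550736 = 2.43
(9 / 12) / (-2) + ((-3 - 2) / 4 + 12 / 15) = -33 / 40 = -0.82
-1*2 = -2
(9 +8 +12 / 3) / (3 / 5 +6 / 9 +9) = 45 / 22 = 2.05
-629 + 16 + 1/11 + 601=-131/11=-11.91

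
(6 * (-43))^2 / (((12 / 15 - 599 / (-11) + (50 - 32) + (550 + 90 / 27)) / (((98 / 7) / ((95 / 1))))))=30752568 / 1964353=15.66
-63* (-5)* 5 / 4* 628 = 247275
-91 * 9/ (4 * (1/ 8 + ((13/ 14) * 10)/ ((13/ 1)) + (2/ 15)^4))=-580466250/ 2380271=-243.87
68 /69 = 0.99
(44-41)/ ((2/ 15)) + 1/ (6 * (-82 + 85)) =203/ 9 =22.56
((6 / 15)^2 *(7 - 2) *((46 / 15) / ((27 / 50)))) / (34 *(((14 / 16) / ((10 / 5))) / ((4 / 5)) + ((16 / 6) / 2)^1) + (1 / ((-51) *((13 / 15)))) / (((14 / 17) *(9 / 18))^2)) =7501312 / 105329943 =0.07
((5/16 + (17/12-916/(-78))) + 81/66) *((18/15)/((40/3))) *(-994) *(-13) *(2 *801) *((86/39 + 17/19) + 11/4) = 696479634398583/4347200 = 160213386.64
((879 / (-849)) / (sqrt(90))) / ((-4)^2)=-293 * sqrt(10) / 135840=-0.01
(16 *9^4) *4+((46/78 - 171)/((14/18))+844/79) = 3017191558/7189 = 419695.58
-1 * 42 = -42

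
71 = 71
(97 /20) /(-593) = -97 /11860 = -0.01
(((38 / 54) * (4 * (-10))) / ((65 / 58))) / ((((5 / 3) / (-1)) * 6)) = 4408 / 1755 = 2.51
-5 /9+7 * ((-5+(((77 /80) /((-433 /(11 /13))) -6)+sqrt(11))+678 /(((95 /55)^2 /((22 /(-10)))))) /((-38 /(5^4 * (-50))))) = -16353208645173005 /5559740784+109375 * sqrt(11) /19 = -2922269.29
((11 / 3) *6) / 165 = 2 / 15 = 0.13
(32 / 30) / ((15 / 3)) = 16 / 75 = 0.21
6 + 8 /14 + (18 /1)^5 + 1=13227029 /7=1889575.57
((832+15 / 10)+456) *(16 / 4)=5158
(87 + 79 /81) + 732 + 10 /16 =531749 /648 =820.60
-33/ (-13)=33/ 13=2.54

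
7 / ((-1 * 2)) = -7 / 2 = -3.50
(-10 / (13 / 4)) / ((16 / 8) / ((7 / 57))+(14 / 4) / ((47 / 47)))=-0.16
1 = 1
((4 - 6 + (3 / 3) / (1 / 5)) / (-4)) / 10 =-3 / 40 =-0.08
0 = 0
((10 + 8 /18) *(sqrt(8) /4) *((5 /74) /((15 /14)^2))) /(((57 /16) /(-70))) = -1031744 *sqrt(2) /170829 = -8.54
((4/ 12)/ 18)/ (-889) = -1/ 48006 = -0.00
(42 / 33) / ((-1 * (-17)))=14 / 187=0.07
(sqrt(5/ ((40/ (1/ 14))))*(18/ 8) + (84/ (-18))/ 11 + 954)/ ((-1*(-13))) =9*sqrt(7)/ 1456 + 31468/ 429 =73.37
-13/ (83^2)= -13/ 6889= -0.00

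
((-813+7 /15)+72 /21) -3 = -85271 /105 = -812.10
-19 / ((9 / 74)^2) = -104044 / 81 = -1284.49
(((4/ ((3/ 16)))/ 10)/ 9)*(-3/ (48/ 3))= -2/ 45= -0.04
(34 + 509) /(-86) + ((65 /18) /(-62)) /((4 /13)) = -1248311 /191952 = -6.50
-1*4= -4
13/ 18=0.72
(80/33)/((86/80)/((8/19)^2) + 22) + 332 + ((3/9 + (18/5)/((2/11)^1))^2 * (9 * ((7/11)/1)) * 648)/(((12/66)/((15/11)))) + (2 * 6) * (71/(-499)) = 66741685028273056/5915193405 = 11283094.31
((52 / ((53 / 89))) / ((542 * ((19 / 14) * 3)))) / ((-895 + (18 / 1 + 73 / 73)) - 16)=-0.00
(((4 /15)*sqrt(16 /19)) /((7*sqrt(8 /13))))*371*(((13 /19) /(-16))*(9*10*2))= -2067*sqrt(494) /361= -127.26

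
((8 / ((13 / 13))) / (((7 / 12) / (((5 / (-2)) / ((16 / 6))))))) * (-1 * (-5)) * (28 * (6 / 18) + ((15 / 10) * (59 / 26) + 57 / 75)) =-157917 / 182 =-867.68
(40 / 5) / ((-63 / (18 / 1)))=-16 / 7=-2.29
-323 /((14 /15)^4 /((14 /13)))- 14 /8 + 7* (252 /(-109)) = -1852084217 /3888248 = -476.33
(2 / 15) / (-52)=-0.00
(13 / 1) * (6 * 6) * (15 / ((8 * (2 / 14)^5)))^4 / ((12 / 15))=2363097836570215417115625 / 4096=576928182756400248319.24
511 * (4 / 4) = 511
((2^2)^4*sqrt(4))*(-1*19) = -9728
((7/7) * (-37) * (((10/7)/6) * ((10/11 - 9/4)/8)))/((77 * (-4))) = -10915/2276736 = -0.00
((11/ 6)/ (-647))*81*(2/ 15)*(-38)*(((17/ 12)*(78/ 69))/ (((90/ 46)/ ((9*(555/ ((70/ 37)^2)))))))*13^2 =3558548965257/ 15851500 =224492.88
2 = 2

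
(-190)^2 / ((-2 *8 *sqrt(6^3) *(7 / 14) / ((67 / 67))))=-9025 *sqrt(6) / 72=-307.04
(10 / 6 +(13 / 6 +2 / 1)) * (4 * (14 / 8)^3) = 12005 / 96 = 125.05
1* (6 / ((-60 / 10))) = -1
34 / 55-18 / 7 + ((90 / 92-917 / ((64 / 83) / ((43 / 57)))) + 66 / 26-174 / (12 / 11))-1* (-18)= -1037.08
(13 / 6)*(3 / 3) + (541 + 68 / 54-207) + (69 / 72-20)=68771 / 216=318.38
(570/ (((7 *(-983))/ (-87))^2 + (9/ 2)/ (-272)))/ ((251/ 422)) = 990432109440/ 6465090197213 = 0.15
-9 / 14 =-0.64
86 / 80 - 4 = -117 / 40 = -2.92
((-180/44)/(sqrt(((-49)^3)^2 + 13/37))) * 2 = -9 * sqrt(757948887146)/112668077819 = -0.00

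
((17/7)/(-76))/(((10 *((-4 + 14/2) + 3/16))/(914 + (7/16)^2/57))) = -13337137/14555520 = -0.92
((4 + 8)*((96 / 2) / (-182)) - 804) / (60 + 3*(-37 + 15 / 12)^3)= 1566976 / 265986357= 0.01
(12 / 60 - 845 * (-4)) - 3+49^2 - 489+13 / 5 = 26459 / 5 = 5291.80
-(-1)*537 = 537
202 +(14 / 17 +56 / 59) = 204384 / 1003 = 203.77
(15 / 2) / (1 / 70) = 525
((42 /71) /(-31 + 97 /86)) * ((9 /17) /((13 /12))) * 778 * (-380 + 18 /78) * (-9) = -1926454210272 /74861761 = -25733.49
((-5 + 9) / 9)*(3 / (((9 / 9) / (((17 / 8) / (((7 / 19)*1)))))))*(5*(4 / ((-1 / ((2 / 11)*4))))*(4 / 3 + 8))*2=-206720 / 99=-2088.08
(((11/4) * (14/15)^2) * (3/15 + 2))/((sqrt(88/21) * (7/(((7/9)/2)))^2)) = 539 * sqrt(462)/1458000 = 0.01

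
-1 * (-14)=14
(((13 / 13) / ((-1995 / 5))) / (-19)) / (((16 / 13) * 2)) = 13 / 242592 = 0.00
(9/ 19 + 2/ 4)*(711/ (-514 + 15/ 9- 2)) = -78921/ 58634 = -1.35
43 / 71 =0.61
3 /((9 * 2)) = 1 /6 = 0.17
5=5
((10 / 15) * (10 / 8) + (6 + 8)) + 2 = 101 / 6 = 16.83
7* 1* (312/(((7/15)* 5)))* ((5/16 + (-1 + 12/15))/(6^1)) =351/20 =17.55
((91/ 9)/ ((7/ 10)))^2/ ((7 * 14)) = 8450/ 3969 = 2.13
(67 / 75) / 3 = 67 / 225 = 0.30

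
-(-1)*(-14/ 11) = -14/ 11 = -1.27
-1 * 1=-1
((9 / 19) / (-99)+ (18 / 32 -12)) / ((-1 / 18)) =344367 / 1672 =205.96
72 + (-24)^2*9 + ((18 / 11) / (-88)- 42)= 2523567 / 484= 5213.98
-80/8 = -10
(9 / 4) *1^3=9 / 4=2.25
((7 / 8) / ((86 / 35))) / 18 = 245 / 12384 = 0.02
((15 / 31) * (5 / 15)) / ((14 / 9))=45 / 434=0.10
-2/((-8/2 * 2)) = 1/4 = 0.25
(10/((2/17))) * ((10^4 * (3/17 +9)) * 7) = 54600000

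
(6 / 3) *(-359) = -718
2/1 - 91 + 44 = -45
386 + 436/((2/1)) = 604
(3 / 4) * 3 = 2.25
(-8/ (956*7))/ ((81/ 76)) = -0.00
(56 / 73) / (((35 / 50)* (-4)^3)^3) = -125 / 14651392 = -0.00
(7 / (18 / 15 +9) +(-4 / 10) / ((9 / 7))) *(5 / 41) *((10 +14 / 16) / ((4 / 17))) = 203 / 96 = 2.11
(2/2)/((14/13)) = 13/14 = 0.93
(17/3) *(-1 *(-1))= 17/3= 5.67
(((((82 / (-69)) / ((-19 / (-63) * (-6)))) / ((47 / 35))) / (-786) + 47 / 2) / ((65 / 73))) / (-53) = -13846852576 / 27807444015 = -0.50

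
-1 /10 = -0.10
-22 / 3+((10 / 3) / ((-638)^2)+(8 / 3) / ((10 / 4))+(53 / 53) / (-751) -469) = -1089635195893 / 2292675330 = -475.27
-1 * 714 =-714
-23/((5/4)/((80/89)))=-1472/89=-16.54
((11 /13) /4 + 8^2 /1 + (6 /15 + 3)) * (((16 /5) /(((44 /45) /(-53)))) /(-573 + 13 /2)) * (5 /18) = 931687 /162019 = 5.75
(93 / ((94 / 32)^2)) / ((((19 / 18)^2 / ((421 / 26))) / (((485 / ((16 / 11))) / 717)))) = 180473404320 / 2477674043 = 72.84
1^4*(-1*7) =-7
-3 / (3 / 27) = -27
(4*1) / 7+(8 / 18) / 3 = 136 / 189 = 0.72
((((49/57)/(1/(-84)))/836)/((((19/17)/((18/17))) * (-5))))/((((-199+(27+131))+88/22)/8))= -49392/13958065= -0.00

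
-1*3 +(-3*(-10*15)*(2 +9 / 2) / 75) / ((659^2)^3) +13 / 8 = -900959300311510139 / 655243127499280328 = -1.37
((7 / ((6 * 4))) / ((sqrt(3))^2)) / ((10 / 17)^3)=34391 / 72000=0.48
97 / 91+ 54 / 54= 188 / 91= 2.07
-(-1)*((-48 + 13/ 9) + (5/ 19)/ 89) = -708484/ 15219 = -46.55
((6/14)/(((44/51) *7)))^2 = 23409/4648336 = 0.01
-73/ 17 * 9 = -657/ 17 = -38.65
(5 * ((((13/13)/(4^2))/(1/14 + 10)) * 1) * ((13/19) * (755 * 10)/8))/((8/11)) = 18893875/685824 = 27.55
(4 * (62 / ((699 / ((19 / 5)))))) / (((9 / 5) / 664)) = 3128768 / 6291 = 497.34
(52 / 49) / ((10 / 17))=442 / 245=1.80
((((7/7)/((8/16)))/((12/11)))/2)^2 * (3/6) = 121/288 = 0.42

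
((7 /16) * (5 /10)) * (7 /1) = 49 /32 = 1.53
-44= -44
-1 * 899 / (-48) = 899 / 48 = 18.73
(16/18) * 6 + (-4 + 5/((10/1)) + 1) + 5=47/6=7.83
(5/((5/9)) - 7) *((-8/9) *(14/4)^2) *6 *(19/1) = -7448/3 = -2482.67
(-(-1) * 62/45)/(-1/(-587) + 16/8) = 36394/52875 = 0.69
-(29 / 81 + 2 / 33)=-373 / 891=-0.42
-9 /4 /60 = -3 /80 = -0.04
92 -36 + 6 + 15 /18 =377 /6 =62.83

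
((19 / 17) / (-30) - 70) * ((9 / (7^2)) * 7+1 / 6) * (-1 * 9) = 2178859 / 2380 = 915.49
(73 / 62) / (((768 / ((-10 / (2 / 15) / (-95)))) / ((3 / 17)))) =0.00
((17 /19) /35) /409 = 17 /271985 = 0.00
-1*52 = -52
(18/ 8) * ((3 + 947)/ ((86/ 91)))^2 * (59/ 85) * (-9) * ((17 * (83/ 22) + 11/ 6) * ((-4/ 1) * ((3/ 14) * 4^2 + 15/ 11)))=68312869841545875/ 3803393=17961033698.48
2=2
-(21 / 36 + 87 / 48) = -115 / 48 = -2.40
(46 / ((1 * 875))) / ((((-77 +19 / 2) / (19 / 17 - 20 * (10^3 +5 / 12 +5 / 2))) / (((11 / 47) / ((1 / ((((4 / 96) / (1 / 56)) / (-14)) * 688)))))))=-356106397504 / 849436875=-419.23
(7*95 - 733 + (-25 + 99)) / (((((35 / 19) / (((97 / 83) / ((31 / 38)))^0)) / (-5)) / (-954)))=108756 / 7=15536.57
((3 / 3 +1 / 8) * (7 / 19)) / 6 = 21 / 304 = 0.07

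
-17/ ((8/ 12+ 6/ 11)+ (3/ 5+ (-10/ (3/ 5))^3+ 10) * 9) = 935/ 2286353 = 0.00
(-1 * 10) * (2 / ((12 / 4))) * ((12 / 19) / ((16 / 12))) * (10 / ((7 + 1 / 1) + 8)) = -75 / 38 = -1.97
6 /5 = 1.20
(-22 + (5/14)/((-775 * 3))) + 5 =-110671/6510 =-17.00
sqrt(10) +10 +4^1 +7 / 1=sqrt(10) +21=24.16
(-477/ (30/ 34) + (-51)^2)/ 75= 3434/ 125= 27.47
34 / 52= 17 / 26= 0.65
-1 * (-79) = 79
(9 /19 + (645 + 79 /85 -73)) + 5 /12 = 11120627 /19380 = 573.82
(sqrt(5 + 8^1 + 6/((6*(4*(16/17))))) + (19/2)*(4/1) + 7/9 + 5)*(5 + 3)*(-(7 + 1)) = -25216/9 - 8*sqrt(849) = -3034.88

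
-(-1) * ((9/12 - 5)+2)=-9/4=-2.25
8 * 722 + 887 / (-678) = 3915241 / 678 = 5774.69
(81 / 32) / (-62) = -81 / 1984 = -0.04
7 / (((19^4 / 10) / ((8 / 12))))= 140 / 390963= 0.00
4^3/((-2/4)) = -128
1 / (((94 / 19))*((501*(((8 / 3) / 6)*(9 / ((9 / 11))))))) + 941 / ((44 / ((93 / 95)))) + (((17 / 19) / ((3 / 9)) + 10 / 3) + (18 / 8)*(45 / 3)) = 1086337327 / 17895720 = 60.70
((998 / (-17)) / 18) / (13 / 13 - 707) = 499 / 108018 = 0.00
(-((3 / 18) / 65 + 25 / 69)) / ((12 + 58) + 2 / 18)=-9819 / 1886690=-0.01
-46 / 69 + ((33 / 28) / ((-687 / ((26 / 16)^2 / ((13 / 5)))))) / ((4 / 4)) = -822881 / 1231104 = -0.67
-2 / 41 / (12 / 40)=-20 / 123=-0.16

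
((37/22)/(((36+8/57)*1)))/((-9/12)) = -703/11330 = -0.06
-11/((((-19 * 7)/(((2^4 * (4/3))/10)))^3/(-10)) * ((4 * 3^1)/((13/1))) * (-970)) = 1171456/2310583613625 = 0.00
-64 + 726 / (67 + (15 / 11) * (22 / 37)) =-133714 / 2509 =-53.29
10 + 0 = 10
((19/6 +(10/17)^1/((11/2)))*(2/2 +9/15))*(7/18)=51422/25245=2.04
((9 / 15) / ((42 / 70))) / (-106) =-1 / 106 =-0.01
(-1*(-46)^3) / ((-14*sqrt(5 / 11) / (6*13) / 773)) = -2934388392*sqrt(55) / 35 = -621771621.52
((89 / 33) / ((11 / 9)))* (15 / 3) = 1335 / 121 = 11.03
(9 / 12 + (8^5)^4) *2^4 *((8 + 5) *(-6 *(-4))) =5755384150997380107936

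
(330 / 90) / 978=11 / 2934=0.00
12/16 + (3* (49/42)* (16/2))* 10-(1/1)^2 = 1119/4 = 279.75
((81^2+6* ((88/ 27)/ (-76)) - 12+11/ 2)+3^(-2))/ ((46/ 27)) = 6724767/ 1748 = 3847.12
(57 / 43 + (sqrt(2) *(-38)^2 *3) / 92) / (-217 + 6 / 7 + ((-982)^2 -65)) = 399 / 290176900 + 7581 *sqrt(2) / 155210900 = 0.00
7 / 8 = 0.88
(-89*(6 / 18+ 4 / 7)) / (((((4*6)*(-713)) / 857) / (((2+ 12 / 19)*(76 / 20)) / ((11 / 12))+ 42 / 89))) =10079177 / 219604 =45.90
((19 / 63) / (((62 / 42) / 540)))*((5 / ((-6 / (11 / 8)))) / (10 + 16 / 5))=-2375 / 248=-9.58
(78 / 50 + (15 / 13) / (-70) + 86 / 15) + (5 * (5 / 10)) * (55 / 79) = 4861933 / 539175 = 9.02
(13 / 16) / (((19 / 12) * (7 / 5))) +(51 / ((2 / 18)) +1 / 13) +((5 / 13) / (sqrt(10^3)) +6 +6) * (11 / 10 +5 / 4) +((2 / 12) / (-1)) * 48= 47 * sqrt(10) / 5200 +16586071 / 34580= 479.67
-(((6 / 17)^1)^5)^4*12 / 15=-14624633760251904 / 20321157033237862612008005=-0.00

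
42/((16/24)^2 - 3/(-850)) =321300/3427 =93.76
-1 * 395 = -395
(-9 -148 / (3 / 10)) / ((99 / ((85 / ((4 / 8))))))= -862.59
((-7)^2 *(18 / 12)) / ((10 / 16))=588 / 5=117.60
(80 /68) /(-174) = -0.01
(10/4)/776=5/1552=0.00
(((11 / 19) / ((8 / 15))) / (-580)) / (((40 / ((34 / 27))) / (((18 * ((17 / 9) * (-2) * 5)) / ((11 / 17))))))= 4913 / 158688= 0.03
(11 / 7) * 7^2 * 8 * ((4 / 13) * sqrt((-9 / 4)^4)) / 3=4158 / 13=319.85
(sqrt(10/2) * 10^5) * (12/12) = 223606.80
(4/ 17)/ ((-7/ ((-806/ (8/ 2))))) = 806/ 119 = 6.77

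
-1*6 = -6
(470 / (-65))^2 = 8836 / 169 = 52.28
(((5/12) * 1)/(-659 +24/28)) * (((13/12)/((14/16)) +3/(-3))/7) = -25/1160964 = -0.00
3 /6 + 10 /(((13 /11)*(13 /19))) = 4349 /338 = 12.87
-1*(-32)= 32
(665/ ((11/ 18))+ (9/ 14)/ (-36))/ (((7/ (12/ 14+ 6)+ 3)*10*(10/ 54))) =54295029/ 371525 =146.14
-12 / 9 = -4 / 3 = -1.33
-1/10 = -0.10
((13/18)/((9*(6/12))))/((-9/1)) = -13/729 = -0.02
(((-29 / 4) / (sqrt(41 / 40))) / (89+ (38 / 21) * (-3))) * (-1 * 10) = 0.86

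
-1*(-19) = 19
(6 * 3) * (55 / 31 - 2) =-126 / 31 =-4.06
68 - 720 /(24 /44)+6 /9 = -3754 /3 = -1251.33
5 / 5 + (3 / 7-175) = -1215 / 7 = -173.57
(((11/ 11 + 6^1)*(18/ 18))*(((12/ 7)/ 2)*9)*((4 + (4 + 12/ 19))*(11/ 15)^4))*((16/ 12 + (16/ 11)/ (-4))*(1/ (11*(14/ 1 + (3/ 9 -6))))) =1270016/ 890625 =1.43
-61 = -61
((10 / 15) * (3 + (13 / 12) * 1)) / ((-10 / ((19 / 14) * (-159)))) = 58.74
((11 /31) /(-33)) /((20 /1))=-1 /1860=-0.00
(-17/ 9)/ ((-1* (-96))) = -0.02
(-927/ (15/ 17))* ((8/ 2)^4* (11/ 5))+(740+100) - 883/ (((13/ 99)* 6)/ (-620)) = 33798426/ 325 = 103995.16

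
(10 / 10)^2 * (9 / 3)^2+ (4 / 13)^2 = 1537 / 169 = 9.09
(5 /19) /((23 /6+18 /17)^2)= 52020 /4731019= 0.01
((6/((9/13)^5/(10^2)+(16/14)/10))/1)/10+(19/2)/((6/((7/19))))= 2082134201/361401396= 5.76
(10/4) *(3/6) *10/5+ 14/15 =103/30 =3.43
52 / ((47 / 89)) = 4628 / 47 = 98.47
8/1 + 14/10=47/5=9.40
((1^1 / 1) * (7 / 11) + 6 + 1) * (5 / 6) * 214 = 1361.82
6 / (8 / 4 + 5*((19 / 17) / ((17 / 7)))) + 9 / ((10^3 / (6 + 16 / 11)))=908697 / 621500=1.46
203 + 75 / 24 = 1649 / 8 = 206.12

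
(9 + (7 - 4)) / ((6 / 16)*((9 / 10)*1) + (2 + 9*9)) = 960 / 6667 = 0.14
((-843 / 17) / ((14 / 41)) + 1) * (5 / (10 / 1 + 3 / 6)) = -171625 / 2499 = -68.68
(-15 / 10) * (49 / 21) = -7 / 2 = -3.50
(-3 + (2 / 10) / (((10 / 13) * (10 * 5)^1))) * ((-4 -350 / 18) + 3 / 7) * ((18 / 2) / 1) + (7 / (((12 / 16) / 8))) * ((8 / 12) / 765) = 299009731 / 481950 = 620.42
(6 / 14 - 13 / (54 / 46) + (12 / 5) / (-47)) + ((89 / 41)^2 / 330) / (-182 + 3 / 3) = -3180139953377 / 297302550930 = -10.70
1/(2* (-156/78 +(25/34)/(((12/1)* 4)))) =-816/3239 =-0.25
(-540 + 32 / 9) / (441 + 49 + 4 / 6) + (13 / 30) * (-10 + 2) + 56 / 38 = -323689 / 104880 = -3.09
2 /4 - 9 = -17 /2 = -8.50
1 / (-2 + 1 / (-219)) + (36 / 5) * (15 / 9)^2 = 8561 / 439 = 19.50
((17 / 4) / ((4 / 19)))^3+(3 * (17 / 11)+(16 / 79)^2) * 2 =2316050236361 / 281194496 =8236.47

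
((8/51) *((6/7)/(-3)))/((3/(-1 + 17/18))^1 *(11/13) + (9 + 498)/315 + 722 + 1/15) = -130/1966577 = -0.00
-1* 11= -11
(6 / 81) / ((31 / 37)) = 74 / 837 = 0.09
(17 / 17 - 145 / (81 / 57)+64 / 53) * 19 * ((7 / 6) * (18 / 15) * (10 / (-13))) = 37999696 / 18603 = 2042.66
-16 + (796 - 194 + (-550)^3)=-166374414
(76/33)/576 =19/4752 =0.00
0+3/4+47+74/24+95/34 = 2735/51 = 53.63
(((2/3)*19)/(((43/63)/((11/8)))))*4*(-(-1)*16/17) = 70224/731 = 96.07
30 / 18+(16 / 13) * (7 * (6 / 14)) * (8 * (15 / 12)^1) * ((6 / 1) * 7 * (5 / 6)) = 50465 / 39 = 1293.97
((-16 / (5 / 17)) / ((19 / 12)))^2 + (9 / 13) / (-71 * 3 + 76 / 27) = 31438969173 / 26632775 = 1180.46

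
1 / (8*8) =1 / 64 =0.02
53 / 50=1.06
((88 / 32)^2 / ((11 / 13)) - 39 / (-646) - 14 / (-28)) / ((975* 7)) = 9817 / 7054320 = 0.00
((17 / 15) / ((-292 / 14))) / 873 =-119 / 1911870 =-0.00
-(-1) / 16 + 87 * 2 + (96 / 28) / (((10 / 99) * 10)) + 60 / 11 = 5633669 / 30800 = 182.91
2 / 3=0.67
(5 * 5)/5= 5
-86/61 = -1.41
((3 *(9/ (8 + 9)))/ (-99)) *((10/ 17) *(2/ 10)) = -6/ 3179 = -0.00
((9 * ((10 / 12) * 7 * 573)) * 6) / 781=180495 / 781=231.11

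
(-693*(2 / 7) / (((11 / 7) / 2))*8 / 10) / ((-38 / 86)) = 43344 / 95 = 456.25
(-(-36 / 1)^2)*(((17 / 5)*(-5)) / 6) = 3672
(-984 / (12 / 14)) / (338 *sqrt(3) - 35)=-388024 *sqrt(3) / 341507 - 40180 / 341507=-2.09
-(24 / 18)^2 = -16 / 9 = -1.78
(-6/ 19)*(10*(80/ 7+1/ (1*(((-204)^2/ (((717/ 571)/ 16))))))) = -50693845165/ 1404641728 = -36.09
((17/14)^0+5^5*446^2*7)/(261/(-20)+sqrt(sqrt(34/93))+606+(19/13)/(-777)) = 7328784.08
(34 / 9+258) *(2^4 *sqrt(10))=37696 *sqrt(10) / 9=13245.02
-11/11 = -1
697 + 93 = 790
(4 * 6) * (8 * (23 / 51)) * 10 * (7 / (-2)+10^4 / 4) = 36748480 / 17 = 2161675.29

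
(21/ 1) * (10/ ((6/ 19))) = 665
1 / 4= 0.25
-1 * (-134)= 134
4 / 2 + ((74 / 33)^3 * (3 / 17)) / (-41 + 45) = 508592 / 203643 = 2.50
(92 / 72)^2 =529 / 324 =1.63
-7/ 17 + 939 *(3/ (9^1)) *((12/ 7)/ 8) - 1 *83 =-3889/ 238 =-16.34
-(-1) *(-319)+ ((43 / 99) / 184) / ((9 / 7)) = -52297835 / 163944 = -319.00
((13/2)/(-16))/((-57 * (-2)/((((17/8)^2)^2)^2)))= -90684846733/61203283968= -1.48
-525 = -525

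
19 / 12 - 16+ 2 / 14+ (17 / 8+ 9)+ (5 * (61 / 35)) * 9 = 12647 / 168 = 75.28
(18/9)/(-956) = -1/478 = -0.00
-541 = -541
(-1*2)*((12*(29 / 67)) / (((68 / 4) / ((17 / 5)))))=-696 / 335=-2.08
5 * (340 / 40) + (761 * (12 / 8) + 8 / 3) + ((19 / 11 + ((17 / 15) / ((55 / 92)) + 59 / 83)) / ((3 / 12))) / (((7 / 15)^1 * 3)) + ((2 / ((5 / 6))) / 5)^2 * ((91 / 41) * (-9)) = 1194.45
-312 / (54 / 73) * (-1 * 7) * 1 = 26572 / 9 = 2952.44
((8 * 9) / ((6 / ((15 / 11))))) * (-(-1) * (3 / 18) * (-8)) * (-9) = 2160 / 11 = 196.36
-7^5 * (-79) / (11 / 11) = 1327753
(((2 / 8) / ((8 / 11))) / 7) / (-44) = -1 / 896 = -0.00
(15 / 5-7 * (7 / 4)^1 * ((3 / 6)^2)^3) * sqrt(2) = 3.97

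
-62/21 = -2.95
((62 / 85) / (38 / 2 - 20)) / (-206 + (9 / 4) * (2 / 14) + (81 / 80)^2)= 555520 / 155864041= 0.00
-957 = -957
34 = 34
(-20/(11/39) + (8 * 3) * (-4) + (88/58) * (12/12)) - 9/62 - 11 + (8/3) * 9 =-3016877/19778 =-152.54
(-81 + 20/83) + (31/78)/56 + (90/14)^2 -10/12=-40.26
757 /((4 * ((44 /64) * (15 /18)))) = 18168 /55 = 330.33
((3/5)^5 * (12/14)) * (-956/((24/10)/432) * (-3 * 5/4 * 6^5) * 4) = 1337788229.92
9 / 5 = 1.80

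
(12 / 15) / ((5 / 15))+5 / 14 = 193 / 70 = 2.76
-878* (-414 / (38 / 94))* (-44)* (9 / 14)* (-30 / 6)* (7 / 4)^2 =14799122415 / 38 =389450589.87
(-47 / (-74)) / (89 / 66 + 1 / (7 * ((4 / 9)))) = 0.38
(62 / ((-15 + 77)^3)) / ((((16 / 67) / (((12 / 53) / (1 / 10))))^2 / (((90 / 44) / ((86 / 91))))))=4136052375 / 81717720128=0.05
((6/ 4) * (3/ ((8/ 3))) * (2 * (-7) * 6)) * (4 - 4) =0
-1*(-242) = 242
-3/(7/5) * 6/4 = -45/14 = -3.21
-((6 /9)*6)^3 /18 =-32 /9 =-3.56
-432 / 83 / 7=-432 / 581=-0.74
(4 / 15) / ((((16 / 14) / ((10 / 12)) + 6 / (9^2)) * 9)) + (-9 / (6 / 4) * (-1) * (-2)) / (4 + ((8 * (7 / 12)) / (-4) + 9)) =-48182 / 48493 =-0.99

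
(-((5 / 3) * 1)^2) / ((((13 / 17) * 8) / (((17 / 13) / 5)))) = -1445 / 12168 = -0.12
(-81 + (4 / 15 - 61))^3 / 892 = -2402314094 / 752625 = -3191.91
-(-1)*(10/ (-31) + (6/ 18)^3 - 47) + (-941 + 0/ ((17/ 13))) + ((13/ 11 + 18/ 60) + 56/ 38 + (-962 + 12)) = -3385530901/ 1749330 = -1935.33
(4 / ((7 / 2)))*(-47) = -53.71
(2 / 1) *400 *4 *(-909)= -2908800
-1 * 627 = -627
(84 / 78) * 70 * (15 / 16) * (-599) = -2201325 / 52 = -42333.17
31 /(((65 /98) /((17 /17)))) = 3038 /65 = 46.74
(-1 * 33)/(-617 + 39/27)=297/5540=0.05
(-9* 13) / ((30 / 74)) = -1443 / 5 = -288.60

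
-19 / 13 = -1.46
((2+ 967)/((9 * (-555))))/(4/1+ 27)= -0.01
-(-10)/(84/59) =7.02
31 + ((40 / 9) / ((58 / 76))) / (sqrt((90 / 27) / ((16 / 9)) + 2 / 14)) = 3040* sqrt(1582) / 29493 + 31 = 35.10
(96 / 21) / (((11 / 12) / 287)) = 15744 / 11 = 1431.27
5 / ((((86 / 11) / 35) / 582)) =560175 / 43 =13027.33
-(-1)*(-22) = -22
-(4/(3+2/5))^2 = -400/289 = -1.38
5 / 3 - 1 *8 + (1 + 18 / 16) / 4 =-557 / 96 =-5.80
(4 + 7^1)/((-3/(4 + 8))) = -44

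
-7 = -7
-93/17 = -5.47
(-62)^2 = 3844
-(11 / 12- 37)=433 / 12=36.08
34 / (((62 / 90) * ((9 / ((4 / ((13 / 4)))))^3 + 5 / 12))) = 18800640 / 149108729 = 0.13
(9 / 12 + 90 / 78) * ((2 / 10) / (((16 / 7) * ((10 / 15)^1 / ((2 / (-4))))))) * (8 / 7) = -297 / 2080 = -0.14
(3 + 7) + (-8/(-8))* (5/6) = 10.83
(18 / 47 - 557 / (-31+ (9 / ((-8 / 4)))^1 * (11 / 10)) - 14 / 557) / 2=149184826 / 18822701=7.93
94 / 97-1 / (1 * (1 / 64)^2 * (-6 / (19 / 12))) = 944462 / 873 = 1081.86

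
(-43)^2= 1849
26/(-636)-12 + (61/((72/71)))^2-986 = 719937005/274752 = 2620.32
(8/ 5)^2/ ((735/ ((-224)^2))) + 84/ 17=1145612/ 6375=179.70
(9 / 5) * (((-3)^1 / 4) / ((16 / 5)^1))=-27 / 64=-0.42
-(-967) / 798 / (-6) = -967 / 4788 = -0.20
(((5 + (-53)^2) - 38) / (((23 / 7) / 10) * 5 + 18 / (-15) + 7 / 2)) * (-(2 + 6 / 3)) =-194320 / 69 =-2816.23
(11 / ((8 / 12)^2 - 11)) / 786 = -33 / 24890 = -0.00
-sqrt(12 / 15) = -2 * sqrt(5) / 5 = -0.89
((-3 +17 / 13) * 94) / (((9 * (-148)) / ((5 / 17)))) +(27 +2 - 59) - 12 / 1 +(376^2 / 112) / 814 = -229013315 / 5666661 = -40.41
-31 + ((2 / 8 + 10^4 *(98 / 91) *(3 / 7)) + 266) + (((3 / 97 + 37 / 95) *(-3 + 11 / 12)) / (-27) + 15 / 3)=37693164329 / 7762716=4855.67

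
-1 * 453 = -453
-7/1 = -7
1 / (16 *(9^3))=0.00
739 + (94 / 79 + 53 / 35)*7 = 299382 / 395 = 757.93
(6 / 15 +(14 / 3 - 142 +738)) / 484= 2254 / 1815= 1.24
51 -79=-28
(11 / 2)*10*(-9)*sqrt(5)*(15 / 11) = -675*sqrt(5) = -1509.35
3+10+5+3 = 21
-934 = -934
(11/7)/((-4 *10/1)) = -11/280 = -0.04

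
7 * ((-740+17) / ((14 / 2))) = -723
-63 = -63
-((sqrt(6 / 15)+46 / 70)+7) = -268 / 35 - sqrt(10) / 5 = -8.29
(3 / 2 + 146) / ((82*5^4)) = 59 / 20500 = 0.00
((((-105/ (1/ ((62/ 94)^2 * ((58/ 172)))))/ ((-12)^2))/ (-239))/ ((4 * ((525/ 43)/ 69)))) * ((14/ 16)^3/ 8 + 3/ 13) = 0.00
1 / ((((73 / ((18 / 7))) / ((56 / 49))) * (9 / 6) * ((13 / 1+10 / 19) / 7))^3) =6068404224 / 2264967999062783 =0.00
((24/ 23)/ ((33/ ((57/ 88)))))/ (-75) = -19/ 69575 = -0.00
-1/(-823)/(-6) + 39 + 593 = 3120815/4938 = 632.00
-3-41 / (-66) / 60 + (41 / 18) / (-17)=-3.12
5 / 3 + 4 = 17 / 3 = 5.67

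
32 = 32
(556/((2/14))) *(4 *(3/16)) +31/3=8788/3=2929.33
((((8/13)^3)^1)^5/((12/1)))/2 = 0.00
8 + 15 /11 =103 /11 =9.36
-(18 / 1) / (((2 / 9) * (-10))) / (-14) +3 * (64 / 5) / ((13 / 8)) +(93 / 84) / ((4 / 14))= 19603 / 728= 26.93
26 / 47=0.55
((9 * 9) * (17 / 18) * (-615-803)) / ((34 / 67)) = -427527 / 2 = -213763.50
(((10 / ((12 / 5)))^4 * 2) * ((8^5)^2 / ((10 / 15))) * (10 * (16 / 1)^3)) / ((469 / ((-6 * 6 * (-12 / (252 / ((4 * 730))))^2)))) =-36620609152614400000000000 / 620487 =-59019140050660851879.25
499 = 499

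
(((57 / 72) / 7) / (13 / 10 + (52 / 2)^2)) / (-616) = -95 / 350462112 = -0.00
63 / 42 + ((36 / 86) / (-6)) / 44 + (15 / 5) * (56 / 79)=541821 / 149468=3.62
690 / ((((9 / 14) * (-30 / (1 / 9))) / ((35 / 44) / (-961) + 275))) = -1872118465 / 1712502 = -1093.21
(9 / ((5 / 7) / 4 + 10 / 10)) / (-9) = -0.85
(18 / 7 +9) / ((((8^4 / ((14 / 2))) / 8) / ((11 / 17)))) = 891 / 8704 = 0.10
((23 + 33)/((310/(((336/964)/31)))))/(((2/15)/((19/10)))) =33516/1158005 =0.03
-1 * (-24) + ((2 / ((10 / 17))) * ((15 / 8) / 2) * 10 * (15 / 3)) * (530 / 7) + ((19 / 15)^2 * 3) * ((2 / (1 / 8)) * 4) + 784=27684337 / 2100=13183.02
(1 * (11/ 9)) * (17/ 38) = 187/ 342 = 0.55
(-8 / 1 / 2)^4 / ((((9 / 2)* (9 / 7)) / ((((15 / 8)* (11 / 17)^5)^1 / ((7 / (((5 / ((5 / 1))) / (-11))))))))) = -4685120 / 38336139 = -0.12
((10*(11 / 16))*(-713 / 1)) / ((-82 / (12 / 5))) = 23529 / 164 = 143.47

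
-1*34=-34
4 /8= 1 /2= 0.50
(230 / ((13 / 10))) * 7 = 16100 / 13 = 1238.46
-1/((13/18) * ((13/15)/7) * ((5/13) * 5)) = -378/65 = -5.82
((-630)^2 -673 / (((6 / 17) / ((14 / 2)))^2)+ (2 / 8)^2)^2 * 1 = 362224522646809 / 20736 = 17468389402.33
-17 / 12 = -1.42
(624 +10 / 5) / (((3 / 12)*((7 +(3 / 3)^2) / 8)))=2504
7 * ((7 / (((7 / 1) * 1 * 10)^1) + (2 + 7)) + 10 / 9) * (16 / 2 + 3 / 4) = 625.43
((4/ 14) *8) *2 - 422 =-2922/ 7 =-417.43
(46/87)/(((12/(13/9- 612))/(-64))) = 4044320/2349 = 1721.72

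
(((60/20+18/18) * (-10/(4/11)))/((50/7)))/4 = -77/20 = -3.85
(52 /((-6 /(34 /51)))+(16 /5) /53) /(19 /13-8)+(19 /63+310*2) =881495351 /1419075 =621.18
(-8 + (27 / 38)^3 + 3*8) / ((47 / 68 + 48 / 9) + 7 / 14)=2.51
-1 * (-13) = 13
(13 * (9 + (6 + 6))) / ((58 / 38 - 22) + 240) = 5187 / 4171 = 1.24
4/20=1/5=0.20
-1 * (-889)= 889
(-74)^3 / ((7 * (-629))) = 10952 / 119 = 92.03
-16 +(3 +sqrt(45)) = -6.29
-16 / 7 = -2.29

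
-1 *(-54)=54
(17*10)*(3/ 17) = 30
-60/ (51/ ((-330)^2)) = -128117.65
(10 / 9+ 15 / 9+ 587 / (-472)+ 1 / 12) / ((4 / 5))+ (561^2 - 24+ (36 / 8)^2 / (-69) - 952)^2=884816037610427273 / 8988768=98435740872.43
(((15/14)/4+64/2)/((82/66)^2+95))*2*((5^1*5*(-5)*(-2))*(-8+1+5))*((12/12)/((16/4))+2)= -2213800875/2943808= -752.02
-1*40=-40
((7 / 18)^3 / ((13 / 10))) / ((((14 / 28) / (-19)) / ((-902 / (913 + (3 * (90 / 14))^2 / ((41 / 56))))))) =4217704645 / 3865014387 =1.09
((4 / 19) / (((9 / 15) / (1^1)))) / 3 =20 / 171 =0.12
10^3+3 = 1003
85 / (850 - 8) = 85 / 842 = 0.10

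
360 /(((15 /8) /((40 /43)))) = 7680 /43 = 178.60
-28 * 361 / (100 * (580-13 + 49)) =-361 / 2200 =-0.16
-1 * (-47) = 47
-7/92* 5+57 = 5209/92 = 56.62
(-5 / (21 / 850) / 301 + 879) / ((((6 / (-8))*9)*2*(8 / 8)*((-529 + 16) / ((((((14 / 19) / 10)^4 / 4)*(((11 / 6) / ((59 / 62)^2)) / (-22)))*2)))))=-261433842901 / 1519814342833835625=-0.00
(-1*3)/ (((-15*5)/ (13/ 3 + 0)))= 13/ 75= 0.17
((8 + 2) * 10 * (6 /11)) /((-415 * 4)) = -30 /913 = -0.03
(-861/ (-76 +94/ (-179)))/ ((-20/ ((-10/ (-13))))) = -51373/ 118716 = -0.43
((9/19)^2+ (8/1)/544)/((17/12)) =17607/104329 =0.17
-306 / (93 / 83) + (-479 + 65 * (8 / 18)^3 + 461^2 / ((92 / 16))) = 18823091791 / 519777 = 36213.78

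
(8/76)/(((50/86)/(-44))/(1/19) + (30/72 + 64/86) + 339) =1419/4582154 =0.00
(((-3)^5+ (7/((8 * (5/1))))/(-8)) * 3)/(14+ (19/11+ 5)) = -45023/1280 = -35.17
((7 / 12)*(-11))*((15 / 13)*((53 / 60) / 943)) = -4081 / 588432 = -0.01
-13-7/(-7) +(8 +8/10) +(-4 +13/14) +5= -89/70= -1.27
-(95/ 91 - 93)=8368/ 91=91.96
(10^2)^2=10000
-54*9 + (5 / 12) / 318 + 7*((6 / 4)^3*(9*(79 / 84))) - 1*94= -5800777 / 15264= -380.03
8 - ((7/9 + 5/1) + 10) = -70/9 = -7.78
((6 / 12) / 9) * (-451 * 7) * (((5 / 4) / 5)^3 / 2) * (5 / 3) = -15785 / 6912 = -2.28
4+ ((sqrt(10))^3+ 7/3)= 37.96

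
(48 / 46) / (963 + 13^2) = 0.00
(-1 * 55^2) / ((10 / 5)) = -3025 / 2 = -1512.50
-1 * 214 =-214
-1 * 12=-12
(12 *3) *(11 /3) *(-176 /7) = -3318.86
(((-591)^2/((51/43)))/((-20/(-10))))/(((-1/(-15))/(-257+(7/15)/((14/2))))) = -9647257647/17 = -567485743.94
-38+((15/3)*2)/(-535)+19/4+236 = 86769/428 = 202.73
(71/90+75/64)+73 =215887/2880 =74.96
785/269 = 2.92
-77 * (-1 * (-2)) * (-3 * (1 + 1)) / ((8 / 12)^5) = 56133 / 8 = 7016.62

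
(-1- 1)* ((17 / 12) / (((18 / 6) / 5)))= -85 / 18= -4.72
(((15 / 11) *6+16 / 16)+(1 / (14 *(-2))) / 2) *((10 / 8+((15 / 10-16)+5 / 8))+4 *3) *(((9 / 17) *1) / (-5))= 50805 / 83776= 0.61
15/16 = 0.94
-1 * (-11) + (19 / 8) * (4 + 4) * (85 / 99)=2704 / 99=27.31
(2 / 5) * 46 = 92 / 5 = 18.40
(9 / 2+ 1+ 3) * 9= 153 / 2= 76.50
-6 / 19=-0.32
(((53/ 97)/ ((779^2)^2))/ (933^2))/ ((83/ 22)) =1166/ 2580851075089411310859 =0.00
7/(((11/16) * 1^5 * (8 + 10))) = 56/99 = 0.57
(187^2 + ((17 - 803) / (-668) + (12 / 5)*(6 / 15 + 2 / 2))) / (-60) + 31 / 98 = -14301657019 / 24549000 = -582.58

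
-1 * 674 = -674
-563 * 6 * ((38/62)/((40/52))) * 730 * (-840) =51163323120/31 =1650429778.06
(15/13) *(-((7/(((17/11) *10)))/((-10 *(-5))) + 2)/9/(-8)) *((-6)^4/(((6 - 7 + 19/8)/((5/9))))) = 204924/12155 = 16.86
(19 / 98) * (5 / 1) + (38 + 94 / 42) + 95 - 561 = -124889 / 294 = -424.79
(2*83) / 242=83 / 121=0.69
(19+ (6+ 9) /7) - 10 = 78 /7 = 11.14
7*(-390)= -2730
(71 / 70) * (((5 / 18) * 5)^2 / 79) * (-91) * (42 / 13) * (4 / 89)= -62125 / 189837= -0.33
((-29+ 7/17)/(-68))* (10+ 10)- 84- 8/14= -154078/2023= -76.16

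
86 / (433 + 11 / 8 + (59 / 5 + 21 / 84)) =3440 / 17857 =0.19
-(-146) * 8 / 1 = 1168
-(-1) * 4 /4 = 1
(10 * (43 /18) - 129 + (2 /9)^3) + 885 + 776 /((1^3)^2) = 1134251 /729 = 1555.90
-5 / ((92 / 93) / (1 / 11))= -465 / 1012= -0.46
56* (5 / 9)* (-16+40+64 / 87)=602560 / 783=769.55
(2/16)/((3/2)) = 1/12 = 0.08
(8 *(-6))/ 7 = -48/ 7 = -6.86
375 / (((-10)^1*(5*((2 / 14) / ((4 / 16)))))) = -105 / 8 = -13.12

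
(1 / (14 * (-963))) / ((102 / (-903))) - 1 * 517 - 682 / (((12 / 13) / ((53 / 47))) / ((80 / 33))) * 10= -7083825255 / 341972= -20714.64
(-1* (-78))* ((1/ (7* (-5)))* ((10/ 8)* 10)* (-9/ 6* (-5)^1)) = -2925/ 14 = -208.93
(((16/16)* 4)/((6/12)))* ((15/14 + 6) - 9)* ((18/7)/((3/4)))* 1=-2592/49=-52.90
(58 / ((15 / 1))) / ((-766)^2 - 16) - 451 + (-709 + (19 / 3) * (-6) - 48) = -5483085271 / 4400550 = -1246.00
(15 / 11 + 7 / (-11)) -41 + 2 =-38.27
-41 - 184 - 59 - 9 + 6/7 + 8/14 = -291.57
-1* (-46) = 46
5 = 5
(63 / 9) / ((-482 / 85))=-595 / 482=-1.23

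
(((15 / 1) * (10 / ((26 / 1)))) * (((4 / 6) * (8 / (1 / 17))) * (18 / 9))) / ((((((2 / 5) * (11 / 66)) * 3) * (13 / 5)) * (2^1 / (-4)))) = -680000 / 169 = -4023.67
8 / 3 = 2.67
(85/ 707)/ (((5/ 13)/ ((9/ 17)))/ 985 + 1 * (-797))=-1959165/ 12987615452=-0.00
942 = 942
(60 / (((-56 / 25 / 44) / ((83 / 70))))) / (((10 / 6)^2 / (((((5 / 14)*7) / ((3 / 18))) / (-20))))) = 73953 / 196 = 377.31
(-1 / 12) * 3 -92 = -369 / 4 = -92.25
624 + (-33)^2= 1713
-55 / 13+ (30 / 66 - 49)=-7547 / 143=-52.78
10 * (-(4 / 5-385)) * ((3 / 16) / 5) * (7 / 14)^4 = 5763 / 640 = 9.00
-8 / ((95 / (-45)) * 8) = 9 / 19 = 0.47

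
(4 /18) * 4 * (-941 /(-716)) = 1882 /1611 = 1.17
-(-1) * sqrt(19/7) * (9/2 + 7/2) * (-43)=-566.74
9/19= 0.47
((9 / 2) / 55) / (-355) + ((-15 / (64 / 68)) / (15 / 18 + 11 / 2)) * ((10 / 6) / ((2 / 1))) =-24897111 / 11871200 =-2.10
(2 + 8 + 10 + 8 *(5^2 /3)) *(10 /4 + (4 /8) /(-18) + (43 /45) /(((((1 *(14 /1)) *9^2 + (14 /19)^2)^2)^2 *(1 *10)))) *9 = 406963935517866908406364919 /211044391798370310075000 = 1928.33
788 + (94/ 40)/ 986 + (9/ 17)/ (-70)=787.99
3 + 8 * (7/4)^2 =55/2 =27.50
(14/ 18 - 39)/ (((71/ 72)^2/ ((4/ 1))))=-792576/ 5041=-157.23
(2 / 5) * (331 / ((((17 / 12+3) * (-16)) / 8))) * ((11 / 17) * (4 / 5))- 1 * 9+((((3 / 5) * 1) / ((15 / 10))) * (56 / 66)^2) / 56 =-410963737 / 24529725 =-16.75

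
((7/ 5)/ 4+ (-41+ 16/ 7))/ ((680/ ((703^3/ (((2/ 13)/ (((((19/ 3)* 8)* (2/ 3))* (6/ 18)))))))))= -460912069428499/ 321300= -1434522469.43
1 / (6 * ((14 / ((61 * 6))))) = 61 / 14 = 4.36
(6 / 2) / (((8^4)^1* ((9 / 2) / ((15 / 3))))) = 5 / 6144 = 0.00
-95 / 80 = -19 / 16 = -1.19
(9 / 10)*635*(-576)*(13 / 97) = -4279392 / 97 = -44117.44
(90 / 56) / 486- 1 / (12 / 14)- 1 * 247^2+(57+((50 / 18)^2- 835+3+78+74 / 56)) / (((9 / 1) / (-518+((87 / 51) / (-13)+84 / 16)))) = -10088738335 / 462672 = -21805.38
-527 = -527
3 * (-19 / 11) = -57 / 11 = -5.18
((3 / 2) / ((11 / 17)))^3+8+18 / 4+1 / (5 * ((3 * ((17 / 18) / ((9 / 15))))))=113135839 / 4525400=25.00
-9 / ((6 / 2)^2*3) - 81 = -244 / 3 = -81.33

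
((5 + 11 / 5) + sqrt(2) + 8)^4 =76193.72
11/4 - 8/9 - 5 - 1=-149/36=-4.14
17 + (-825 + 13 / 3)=-2411 / 3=-803.67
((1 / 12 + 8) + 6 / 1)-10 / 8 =77 / 6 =12.83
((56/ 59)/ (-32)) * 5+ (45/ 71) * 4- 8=-94053/ 16756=-5.61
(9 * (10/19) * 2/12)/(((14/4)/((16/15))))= 32/133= 0.24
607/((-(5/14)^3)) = -1665608/125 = -13324.86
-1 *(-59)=59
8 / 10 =0.80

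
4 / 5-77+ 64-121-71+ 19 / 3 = -2968 / 15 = -197.87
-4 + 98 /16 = 17 /8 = 2.12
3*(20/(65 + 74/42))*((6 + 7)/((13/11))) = 6930/701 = 9.89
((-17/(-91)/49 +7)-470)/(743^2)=-2064500/2461586491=-0.00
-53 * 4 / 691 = -212 / 691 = -0.31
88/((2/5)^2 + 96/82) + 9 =2329/31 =75.13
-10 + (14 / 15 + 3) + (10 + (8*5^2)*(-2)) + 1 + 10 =-5776 / 15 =-385.07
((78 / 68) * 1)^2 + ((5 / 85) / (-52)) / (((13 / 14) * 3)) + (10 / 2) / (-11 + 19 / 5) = 545851 / 879138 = 0.62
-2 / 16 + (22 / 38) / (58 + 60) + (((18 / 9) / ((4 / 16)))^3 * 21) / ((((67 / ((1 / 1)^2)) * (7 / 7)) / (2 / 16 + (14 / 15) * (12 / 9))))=1979625967 / 9012840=219.65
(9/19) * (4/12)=3/19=0.16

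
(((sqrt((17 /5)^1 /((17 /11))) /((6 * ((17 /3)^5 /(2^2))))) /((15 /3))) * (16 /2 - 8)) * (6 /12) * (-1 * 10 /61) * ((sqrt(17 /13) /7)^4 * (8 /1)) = 0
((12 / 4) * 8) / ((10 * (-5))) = -12 / 25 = -0.48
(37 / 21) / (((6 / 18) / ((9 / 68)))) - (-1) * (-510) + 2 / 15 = -3635453 / 7140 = -509.17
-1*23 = -23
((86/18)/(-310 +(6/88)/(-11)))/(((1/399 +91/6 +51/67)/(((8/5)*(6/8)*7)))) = -273303184/33630677505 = -0.01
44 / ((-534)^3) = -11 / 38068326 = -0.00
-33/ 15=-11/ 5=-2.20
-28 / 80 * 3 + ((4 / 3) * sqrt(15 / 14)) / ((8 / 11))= -21 / 20 + 11 * sqrt(210) / 84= 0.85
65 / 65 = 1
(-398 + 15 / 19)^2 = 56957209 / 361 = 157776.20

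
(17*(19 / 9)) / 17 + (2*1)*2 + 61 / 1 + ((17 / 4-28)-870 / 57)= 28.10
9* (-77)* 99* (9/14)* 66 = -2910897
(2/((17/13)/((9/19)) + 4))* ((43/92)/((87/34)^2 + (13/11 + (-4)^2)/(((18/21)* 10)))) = 8885305/549574144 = 0.02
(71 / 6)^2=140.03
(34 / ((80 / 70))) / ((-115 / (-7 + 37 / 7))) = 51 / 115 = 0.44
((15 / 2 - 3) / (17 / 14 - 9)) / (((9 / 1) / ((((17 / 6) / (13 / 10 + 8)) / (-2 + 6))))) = -595 / 121644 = -0.00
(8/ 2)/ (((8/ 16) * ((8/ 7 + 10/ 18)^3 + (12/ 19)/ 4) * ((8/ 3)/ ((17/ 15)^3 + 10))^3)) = 376646875762709699/ 3003244750000000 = 125.41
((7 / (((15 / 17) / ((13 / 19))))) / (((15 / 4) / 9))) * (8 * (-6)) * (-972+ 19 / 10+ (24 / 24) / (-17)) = 1440802272 / 2375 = 606653.59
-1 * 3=-3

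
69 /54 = 23 /18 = 1.28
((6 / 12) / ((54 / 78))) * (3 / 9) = 13 / 54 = 0.24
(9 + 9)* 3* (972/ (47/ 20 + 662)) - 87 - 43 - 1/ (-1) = -221421/ 4429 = -49.99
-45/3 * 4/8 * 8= -60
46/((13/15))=690/13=53.08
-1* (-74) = 74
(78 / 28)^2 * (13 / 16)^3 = 3341637 / 802816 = 4.16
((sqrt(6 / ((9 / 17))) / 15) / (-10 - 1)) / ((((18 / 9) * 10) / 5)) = -sqrt(102) / 1980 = -0.01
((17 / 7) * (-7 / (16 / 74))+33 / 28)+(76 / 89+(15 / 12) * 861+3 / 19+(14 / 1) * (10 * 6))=174223159 / 94696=1839.82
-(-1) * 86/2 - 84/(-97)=4255/97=43.87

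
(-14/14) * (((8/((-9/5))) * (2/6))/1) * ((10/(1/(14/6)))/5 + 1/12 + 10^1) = 590/27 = 21.85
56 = 56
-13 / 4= -3.25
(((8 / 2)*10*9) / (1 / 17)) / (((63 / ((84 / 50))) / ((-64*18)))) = -940032 / 5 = -188006.40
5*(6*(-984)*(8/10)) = -23616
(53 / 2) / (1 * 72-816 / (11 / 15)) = -11 / 432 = -0.03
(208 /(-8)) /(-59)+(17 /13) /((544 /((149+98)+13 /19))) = 18583 /17936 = 1.04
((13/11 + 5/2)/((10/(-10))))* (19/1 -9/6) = -2835/44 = -64.43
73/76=0.96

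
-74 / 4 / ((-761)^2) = -37 / 1158242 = -0.00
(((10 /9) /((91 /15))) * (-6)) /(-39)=100 /3549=0.03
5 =5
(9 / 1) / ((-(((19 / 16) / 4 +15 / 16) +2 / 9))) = -5184 / 839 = -6.18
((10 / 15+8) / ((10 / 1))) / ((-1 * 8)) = -0.11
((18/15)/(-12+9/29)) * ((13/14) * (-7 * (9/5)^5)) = 22261473/1765625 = 12.61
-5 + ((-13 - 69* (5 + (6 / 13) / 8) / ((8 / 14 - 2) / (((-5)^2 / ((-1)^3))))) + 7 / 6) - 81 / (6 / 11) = -6272.50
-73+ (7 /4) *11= -215 /4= -53.75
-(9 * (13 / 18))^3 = -2197 / 8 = -274.62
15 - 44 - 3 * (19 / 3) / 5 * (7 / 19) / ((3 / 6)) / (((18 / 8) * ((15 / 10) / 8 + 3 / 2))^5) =-122871880754771 / 4236443047215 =-29.00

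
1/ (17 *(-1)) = -1/ 17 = -0.06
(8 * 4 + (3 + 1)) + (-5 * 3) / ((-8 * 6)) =581 / 16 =36.31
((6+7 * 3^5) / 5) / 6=569 / 10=56.90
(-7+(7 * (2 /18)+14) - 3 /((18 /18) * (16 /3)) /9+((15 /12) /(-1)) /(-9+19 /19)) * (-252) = -15869 /8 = -1983.62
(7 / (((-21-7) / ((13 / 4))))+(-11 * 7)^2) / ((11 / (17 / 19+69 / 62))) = 20392965 / 18848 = 1081.97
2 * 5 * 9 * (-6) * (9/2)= -2430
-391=-391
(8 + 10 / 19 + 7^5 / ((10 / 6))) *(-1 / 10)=-958809 / 950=-1009.27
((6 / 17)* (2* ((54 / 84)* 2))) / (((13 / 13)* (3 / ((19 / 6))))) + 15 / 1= 1899 / 119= 15.96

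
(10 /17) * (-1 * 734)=-7340 /17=-431.76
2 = 2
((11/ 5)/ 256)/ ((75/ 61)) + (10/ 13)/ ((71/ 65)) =4847641/ 6816000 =0.71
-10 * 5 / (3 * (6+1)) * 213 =-3550 / 7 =-507.14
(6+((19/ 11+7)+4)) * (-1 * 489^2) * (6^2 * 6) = -10639928016/ 11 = -967266183.27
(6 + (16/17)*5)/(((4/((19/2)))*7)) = 3.63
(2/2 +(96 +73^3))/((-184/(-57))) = 482163/4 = 120540.75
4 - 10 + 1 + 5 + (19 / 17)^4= 130321 / 83521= 1.56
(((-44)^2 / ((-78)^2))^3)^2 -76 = -940985526821177259980 / 12381557655576425121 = -76.00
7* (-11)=-77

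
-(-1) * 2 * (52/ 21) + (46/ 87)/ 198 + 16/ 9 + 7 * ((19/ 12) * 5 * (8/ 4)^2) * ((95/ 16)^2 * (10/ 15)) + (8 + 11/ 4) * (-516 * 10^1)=-387818901773/ 7717248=-50253.52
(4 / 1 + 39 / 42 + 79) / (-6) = -1175 / 84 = -13.99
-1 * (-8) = 8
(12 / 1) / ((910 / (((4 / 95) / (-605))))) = -24 / 26151125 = -0.00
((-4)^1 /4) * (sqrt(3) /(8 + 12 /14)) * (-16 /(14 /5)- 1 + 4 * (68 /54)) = 317 * sqrt(3) /1674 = 0.33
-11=-11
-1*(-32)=32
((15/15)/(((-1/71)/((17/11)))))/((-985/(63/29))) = 0.24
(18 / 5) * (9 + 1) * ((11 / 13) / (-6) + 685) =320514 / 13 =24654.92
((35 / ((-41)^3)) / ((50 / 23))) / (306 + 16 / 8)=-23 / 30325240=-0.00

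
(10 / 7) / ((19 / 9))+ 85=11395 / 133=85.68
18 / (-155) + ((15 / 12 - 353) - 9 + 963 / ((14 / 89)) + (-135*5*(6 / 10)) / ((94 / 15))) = 1161958767 / 203980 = 5696.43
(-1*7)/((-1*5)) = 7/5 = 1.40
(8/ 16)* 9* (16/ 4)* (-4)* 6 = -432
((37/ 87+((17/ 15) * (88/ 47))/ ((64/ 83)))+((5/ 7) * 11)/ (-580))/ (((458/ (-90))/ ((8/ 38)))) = -10866519/ 83025782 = -0.13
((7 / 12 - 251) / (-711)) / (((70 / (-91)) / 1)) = -7813 / 17064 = -0.46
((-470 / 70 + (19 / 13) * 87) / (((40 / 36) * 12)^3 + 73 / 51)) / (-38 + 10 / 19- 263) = -0.00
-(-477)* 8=3816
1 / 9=0.11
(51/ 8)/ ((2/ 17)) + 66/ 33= 899/ 16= 56.19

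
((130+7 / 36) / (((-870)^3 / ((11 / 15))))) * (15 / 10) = -51557 / 237061080000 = -0.00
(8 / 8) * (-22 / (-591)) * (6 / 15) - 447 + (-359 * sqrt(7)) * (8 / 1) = -2872 * sqrt(7) - 1320841 / 2955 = -8045.58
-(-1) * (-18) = -18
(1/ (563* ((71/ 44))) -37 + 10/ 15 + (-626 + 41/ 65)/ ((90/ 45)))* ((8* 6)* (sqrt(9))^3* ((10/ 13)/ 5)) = -2350506678192/ 33777185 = -69588.59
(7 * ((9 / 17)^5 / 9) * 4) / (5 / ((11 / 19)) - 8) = 288684 / 1419857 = 0.20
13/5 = 2.60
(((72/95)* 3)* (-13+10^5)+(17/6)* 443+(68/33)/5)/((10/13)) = 18632732963/62700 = 297172.77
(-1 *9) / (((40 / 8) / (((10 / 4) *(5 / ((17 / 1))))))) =-45 / 34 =-1.32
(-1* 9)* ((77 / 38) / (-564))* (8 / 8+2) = 693 / 7144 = 0.10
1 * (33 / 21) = 11 / 7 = 1.57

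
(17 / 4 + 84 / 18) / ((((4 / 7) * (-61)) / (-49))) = 36701 / 2928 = 12.53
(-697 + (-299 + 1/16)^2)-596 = 22546081/256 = 88070.63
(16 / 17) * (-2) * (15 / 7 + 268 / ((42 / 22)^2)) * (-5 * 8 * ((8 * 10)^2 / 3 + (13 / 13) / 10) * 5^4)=170877769520000 / 22491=7597606576.85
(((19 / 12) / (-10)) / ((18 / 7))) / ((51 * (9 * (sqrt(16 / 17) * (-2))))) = 133 * sqrt(17) / 7931520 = 0.00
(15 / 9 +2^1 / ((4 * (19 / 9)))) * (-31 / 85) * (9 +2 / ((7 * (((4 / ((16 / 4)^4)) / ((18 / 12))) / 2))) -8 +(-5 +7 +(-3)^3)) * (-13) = 449748 / 1615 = 278.48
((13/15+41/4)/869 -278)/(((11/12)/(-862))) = 12494046086/47795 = 261409.06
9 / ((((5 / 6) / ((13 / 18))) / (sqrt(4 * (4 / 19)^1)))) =7.16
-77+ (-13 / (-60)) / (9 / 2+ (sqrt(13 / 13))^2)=-76.96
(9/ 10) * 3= 27/ 10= 2.70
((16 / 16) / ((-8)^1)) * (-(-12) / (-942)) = 1 / 628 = 0.00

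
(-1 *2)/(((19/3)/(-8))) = 48/19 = 2.53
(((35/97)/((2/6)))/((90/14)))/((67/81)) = 1323/6499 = 0.20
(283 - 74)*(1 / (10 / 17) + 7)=18183 / 10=1818.30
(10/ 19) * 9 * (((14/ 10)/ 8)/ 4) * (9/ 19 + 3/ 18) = 1533/ 11552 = 0.13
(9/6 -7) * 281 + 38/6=-9235/6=-1539.17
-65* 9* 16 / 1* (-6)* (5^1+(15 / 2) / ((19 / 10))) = 9547200 / 19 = 502484.21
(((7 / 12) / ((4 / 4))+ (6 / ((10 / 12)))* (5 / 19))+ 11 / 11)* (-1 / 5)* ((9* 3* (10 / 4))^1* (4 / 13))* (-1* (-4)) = -1098 / 19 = -57.79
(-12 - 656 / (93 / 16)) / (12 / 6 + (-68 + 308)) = -5806 / 11253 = -0.52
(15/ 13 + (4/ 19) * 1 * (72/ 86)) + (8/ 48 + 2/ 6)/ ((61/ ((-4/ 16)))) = 6883355/ 5183048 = 1.33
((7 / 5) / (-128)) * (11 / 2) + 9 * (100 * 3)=3455923 / 1280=2699.94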